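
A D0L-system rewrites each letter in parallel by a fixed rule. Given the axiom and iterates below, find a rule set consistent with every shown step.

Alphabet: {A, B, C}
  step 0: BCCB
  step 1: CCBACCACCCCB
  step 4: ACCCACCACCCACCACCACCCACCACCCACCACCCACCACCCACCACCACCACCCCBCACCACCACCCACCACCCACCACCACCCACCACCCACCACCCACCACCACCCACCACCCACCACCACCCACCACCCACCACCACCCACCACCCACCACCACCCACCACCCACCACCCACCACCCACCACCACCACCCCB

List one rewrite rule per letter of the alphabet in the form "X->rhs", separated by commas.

  step 0 ⇒ step 1: BCCB ⇒ CCB·ACC·ACC·CCB
    B ↦ CCB
    C ↦ ACC
    A ↦ C  (constrained at step 1)

A->C, B->CCB, C->ACC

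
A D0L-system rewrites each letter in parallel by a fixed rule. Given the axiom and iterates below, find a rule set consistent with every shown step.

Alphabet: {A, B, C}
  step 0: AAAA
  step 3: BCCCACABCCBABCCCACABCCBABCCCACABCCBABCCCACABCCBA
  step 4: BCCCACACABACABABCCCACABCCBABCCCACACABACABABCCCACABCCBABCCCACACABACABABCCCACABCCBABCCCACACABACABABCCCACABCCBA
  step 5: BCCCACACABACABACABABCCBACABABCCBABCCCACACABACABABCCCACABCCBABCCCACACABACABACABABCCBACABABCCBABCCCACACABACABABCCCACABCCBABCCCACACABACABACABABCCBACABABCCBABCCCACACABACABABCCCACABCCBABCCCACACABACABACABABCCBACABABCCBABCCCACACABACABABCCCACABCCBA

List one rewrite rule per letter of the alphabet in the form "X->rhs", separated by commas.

A->BA, B->BCC, C->CA

  step 4 ⇒ step 5: BCCCACACABACABABCCCACABCCBABCCCACACABACABABCCCACABCCBABCCCACACABACABABCCCACABCCBABCCCACACABACABABCCCACABCCBA ⇒ BCC·CA·CA·CA·BA·CA·BA·CA·BA·BCC·BA·CA·BA·BCC·BA·BCC·CA·CA·CA·BA·CA·BA·BCC·CA·CA·BCC·BA·BCC·CA·CA·CA·BA·CA·BA·CA·BA·BCC·BA·CA·BA·BCC·BA·BCC·CA·CA·CA·BA·CA·BA·BCC·CA·CA·BCC·BA·BCC·CA·CA·CA·BA·CA·BA·CA·BA·BCC·BA·CA·BA·BCC·BA·BCC·CA·CA·CA·BA·CA·BA·BCC·CA·CA·BCC·BA·BCC·CA·CA·CA·BA·CA·BA·CA·BA·BCC·BA·CA·BA·BCC·BA·BCC·CA·CA·CA·BA·CA·BA·BCC·CA·CA·BCC·BA
    A ↦ BA
    B ↦ BCC
    C ↦ CA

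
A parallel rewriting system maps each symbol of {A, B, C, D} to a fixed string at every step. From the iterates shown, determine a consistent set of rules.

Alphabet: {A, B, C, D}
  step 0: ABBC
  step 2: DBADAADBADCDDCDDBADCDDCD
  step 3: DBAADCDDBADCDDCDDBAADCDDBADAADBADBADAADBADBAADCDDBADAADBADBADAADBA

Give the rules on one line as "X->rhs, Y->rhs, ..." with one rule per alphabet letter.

  step 2 ⇒ step 3: DBADAADBADCDDCDDBADCDDCD ⇒ DBA·A·DCD·DBA·DCD·DCD·DBA·A·DCD·DBA·DAA·DBA·DBA·DAA·DBA·DBA·A·DCD·DBA·DAA·DBA·DBA·DAA·DBA
    A ↦ DCD
    B ↦ A
    C ↦ DAA
    D ↦ DBA

A->DCD, B->A, C->DAA, D->DBA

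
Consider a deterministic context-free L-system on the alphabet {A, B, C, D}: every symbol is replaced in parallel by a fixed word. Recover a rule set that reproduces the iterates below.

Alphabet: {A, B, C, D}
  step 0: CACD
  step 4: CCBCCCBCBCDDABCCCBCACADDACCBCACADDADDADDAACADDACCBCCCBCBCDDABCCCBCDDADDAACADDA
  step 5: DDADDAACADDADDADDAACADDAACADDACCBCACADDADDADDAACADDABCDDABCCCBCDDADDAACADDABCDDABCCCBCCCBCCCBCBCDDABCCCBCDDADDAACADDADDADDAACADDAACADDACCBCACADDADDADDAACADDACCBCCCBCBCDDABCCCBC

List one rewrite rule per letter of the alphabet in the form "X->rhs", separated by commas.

A->BC, B->ACA, C->DDA, D->C

  step 4 ⇒ step 5: CCBCCCBCBCDDABCCCBCACADDACCBCACADDADDADDAACADDACCBCCCBCBCDDABCCCBCDDADDAACADDA ⇒ DDA·DDA·ACA·DDA·DDA·DDA·ACA·DDA·ACA·DDA·C·C·BC·ACA·DDA·DDA·DDA·ACA·DDA·BC·DDA·BC·C·C·BC·DDA·DDA·ACA·DDA·BC·DDA·BC·C·C·BC·C·C·BC·C·C·BC·BC·DDA·BC·C·C·BC·DDA·DDA·ACA·DDA·DDA·DDA·ACA·DDA·ACA·DDA·C·C·BC·ACA·DDA·DDA·DDA·ACA·DDA·C·C·BC·C·C·BC·BC·DDA·BC·C·C·BC
    A ↦ BC
    B ↦ ACA
    C ↦ DDA
    D ↦ C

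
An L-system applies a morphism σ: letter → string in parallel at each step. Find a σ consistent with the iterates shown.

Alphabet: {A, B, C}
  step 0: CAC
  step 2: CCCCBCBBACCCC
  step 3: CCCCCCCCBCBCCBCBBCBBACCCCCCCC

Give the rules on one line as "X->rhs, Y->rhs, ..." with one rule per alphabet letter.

A->BA, B->BCB, C->CC

  step 2 ⇒ step 3: CCCCBCBBACCCC ⇒ CC·CC·CC·CC·BCB·CC·BCB·BCB·BA·CC·CC·CC·CC
    A ↦ BA
    B ↦ BCB
    C ↦ CC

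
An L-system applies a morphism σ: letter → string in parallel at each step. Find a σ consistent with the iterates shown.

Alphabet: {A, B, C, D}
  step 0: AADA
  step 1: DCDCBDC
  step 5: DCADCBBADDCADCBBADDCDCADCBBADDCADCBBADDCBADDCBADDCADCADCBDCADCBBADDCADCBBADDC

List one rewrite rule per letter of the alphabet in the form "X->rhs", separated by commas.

  step 0 ⇒ step 1: AADA ⇒ DC·DC·B·DC
    A ↦ DC
    D ↦ B
    B ↦ DCA  (constrained at step 1)
    C ↦ AD  (constrained at step 1)

A->DC, B->DCA, C->AD, D->B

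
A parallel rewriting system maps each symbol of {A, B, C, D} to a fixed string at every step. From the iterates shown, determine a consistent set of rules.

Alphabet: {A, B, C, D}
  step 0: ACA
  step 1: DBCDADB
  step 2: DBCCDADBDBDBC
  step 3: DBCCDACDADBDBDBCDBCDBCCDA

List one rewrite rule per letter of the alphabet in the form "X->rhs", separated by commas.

A->DB, B->C, C->CDA, D->DB

  step 2 ⇒ step 3: DBCCDADBDBDBC ⇒ DB·C·CDA·CDA·DB·DB·DB·C·DB·C·DB·C·CDA
    A ↦ DB
    B ↦ C
    C ↦ CDA
    D ↦ DB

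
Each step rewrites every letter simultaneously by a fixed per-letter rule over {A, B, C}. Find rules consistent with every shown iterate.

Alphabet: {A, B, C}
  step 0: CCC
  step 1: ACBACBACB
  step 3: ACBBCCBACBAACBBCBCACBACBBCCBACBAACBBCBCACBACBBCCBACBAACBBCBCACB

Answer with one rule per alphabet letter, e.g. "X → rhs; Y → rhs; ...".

A->CBA, B->BC, C->ACB

  step 0 ⇒ step 1: CCC ⇒ ACB·ACB·ACB
    C ↦ ACB
    A ↦ CBA  (constrained at step 1)
    B ↦ BC  (constrained at step 1)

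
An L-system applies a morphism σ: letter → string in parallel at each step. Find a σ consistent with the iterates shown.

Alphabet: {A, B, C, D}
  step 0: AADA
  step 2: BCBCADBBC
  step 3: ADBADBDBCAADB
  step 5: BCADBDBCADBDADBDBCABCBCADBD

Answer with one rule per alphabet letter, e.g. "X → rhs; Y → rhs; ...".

A->D, B->A, C->DB, D->BC

  step 2 ⇒ step 3: BCBCADBBC ⇒ A·DB·A·DB·D·BC·A·A·DB
    A ↦ D
    B ↦ A
    C ↦ DB
    D ↦ BC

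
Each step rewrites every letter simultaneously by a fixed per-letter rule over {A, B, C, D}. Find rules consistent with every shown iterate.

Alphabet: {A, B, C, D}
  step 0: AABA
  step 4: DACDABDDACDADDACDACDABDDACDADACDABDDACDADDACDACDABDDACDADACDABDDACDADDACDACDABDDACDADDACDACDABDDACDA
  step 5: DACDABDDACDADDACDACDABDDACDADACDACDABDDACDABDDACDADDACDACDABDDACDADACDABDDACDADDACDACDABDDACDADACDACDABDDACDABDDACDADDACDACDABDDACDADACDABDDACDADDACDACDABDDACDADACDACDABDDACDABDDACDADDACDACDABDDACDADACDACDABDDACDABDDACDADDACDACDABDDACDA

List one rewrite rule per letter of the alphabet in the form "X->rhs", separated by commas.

A->DA, B->D, C->BD, D->DAC

  step 4 ⇒ step 5: DACDABDDACDADDACDACDABDDACDADACDABDDACDADDACDACDABDDACDADACDABDDACDADDACDACDABDDACDADDACDACDABDDACDA ⇒ DAC·DA·BD·DAC·DA·D·DAC·DAC·DA·BD·DAC·DA·DAC·DAC·DA·BD·DAC·DA·BD·DAC·DA·D·DAC·DAC·DA·BD·DAC·DA·DAC·DA·BD·DAC·DA·D·DAC·DAC·DA·BD·DAC·DA·DAC·DAC·DA·BD·DAC·DA·BD·DAC·DA·D·DAC·DAC·DA·BD·DAC·DA·DAC·DA·BD·DAC·DA·D·DAC·DAC·DA·BD·DAC·DA·DAC·DAC·DA·BD·DAC·DA·BD·DAC·DA·D·DAC·DAC·DA·BD·DAC·DA·DAC·DAC·DA·BD·DAC·DA·BD·DAC·DA·D·DAC·DAC·DA·BD·DAC·DA
    A ↦ DA
    B ↦ D
    C ↦ BD
    D ↦ DAC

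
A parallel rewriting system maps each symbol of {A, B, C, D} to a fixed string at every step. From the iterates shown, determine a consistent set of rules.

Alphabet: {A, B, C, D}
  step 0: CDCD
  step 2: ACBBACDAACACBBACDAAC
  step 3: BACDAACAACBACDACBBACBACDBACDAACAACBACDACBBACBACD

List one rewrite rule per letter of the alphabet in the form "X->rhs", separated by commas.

  step 2 ⇒ step 3: ACBBACDAACACBBACDAAC ⇒ BAC·D·AAC·AAC·BAC·D·ACB·BAC·BAC·D·BAC·D·AAC·AAC·BAC·D·ACB·BAC·BAC·D
    A ↦ BAC
    B ↦ AAC
    C ↦ D
    D ↦ ACB

A->BAC, B->AAC, C->D, D->ACB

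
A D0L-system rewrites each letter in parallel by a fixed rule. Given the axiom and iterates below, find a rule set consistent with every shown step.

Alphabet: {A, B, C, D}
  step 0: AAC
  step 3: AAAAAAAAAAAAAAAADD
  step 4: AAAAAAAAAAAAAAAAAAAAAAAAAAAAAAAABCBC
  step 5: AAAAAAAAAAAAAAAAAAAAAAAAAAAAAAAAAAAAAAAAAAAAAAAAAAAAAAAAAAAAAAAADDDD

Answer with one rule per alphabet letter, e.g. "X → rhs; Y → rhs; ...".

  step 4 ⇒ step 5: AAAAAAAAAAAAAAAAAAAAAAAAAAAAAAAABCBC ⇒ AA·AA·AA·AA·AA·AA·AA·AA·AA·AA·AA·AA·AA·AA·AA·AA·AA·AA·AA·AA·AA·AA·AA·AA·AA·AA·AA·AA·AA·AA·AA·AA·D·D·D·D
    A ↦ AA
    B ↦ D
    C ↦ D
  step 3 ⇒ step 4: AAAAAAAAAAAAAAAADD ⇒ AA·AA·AA·AA·AA·AA·AA·AA·AA·AA·AA·AA·AA·AA·AA·AA·BC·BC
    D ↦ BC

A->AA, B->D, C->D, D->BC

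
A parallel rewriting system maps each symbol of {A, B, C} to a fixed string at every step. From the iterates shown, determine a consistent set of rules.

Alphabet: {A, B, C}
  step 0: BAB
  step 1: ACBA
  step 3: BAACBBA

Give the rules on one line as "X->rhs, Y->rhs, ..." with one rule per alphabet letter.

A->CB, B->A, C->B

  step 0 ⇒ step 1: BAB ⇒ A·CB·A
    A ↦ CB
    B ↦ A
    C ↦ B  (constrained at step 1)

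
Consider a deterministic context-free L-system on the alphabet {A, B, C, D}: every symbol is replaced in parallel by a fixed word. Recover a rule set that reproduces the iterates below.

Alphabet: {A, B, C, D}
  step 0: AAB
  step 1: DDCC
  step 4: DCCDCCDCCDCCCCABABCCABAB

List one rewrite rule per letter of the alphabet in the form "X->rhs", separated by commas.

  step 0 ⇒ step 1: AAB ⇒ D·D·CC
    A ↦ D
    B ↦ CC
    C ↦ AB  (constrained at step 1)
    D ↦ CC  (constrained at step 1)

A->D, B->CC, C->AB, D->CC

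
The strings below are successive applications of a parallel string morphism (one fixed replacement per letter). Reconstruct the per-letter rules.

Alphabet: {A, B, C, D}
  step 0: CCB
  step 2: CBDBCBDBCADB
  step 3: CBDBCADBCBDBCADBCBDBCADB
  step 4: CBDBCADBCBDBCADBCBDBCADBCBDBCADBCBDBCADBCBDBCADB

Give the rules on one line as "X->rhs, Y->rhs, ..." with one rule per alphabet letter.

A->DB, B->DB, C->CB, D->CA

  step 3 ⇒ step 4: CBDBCADBCBDBCADBCBDBCADB ⇒ CB·DB·CA·DB·CB·DB·CA·DB·CB·DB·CA·DB·CB·DB·CA·DB·CB·DB·CA·DB·CB·DB·CA·DB
    A ↦ DB
    B ↦ DB
    C ↦ CB
    D ↦ CA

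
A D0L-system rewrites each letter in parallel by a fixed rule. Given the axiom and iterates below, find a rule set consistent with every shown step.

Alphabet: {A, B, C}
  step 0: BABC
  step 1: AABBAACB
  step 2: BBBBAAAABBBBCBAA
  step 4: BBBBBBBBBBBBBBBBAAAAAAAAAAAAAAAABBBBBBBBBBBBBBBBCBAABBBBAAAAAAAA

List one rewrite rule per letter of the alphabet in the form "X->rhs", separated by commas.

A->BB, B->AA, C->CB

  step 1 ⇒ step 2: AABBAACB ⇒ BB·BB·AA·AA·BB·BB·CB·AA
    A ↦ BB
    B ↦ AA
    C ↦ CB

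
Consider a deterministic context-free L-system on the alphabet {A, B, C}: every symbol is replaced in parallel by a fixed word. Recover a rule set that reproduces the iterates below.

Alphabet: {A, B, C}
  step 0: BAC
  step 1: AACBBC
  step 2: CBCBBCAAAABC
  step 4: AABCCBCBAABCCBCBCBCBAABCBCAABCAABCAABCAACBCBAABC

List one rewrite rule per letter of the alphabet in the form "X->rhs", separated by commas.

  step 1 ⇒ step 2: AACBBC ⇒ CB·CB·BC·AA·AA·BC
    A ↦ CB
    B ↦ AA
    C ↦ BC

A->CB, B->AA, C->BC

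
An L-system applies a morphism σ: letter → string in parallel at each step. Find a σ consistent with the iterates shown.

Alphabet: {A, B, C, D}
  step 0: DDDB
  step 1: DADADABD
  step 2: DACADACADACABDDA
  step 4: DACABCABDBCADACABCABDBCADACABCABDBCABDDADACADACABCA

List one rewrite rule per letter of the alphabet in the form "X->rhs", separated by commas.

A->CA, B->BD, C->B, D->DA

  step 1 ⇒ step 2: DADADABD ⇒ DA·CA·DA·CA·DA·CA·BD·DA
    A ↦ CA
    B ↦ BD
    D ↦ DA
    C ↦ B  (constrained at step 2)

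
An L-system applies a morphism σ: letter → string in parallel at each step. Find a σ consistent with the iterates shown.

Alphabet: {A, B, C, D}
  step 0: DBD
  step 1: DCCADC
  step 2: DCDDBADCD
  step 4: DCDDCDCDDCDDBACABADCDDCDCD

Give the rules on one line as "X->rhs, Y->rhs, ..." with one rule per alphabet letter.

A->BA, B->CA, C->D, D->DC

  step 1 ⇒ step 2: DCCADC ⇒ DC·D·D·BA·DC·D
    A ↦ BA
    C ↦ D
    D ↦ DC
  step 0 ⇒ step 1: DBD ⇒ DC·CA·DC
    B ↦ CA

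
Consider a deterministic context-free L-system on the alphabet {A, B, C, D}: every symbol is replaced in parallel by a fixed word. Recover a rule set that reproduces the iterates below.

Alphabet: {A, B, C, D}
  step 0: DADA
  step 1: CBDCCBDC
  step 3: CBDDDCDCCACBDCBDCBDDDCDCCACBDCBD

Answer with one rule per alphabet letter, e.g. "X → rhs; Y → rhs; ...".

A->C, B->CCA, C->D, D->CBD

  step 0 ⇒ step 1: DADA ⇒ CBD·C·CBD·C
    A ↦ C
    D ↦ CBD
    B ↦ CCA  (constrained at step 1)
    C ↦ D  (constrained at step 1)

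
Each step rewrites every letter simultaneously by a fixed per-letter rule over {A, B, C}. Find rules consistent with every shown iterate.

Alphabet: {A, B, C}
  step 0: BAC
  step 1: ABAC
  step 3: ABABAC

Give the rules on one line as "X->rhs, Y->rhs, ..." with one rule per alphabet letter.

  step 0 ⇒ step 1: BAC ⇒ A·B·AC
    A ↦ B
    B ↦ A
    C ↦ AC

A->B, B->A, C->AC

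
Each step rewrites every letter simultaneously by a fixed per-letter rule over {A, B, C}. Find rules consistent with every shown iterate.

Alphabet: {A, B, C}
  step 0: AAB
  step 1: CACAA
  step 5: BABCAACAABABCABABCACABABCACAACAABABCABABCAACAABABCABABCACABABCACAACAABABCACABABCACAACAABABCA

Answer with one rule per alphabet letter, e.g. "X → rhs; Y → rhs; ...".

  step 0 ⇒ step 1: AAB ⇒ CA·CA·A
    A ↦ CA
    B ↦ A
    C ↦ BAB  (constrained at step 1)

A->CA, B->A, C->BAB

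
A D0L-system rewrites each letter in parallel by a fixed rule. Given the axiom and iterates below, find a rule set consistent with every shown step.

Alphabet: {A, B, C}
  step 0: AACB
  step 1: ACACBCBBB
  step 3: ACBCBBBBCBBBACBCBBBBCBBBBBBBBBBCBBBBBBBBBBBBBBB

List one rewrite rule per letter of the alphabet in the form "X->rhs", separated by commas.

  step 0 ⇒ step 1: AACB ⇒ AC·AC·BCB·BB
    A ↦ AC
    B ↦ BB
    C ↦ BCB

A->AC, B->BB, C->BCB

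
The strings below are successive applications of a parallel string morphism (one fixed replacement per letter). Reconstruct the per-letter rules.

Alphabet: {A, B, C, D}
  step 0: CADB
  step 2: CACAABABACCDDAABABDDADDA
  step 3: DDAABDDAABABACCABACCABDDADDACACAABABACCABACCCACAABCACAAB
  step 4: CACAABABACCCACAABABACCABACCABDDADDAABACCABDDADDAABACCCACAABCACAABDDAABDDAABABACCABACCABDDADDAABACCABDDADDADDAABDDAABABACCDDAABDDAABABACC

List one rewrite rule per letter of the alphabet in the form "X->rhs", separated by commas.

A->AB, B->ACC, C->DDA, D->CA

  step 3 ⇒ step 4: DDAABDDAABABACCABACCABDDADDACACAABABACCABACCCACAABCACAAB ⇒ CA·CA·AB·AB·ACC·CA·CA·AB·AB·ACC·AB·ACC·AB·DDA·DDA·AB·ACC·AB·DDA·DDA·AB·ACC·CA·CA·AB·CA·CA·AB·DDA·AB·DDA·AB·AB·ACC·AB·ACC·AB·DDA·DDA·AB·ACC·AB·DDA·DDA·DDA·AB·DDA·AB·AB·ACC·DDA·AB·DDA·AB·AB·ACC
    A ↦ AB
    B ↦ ACC
    C ↦ DDA
    D ↦ CA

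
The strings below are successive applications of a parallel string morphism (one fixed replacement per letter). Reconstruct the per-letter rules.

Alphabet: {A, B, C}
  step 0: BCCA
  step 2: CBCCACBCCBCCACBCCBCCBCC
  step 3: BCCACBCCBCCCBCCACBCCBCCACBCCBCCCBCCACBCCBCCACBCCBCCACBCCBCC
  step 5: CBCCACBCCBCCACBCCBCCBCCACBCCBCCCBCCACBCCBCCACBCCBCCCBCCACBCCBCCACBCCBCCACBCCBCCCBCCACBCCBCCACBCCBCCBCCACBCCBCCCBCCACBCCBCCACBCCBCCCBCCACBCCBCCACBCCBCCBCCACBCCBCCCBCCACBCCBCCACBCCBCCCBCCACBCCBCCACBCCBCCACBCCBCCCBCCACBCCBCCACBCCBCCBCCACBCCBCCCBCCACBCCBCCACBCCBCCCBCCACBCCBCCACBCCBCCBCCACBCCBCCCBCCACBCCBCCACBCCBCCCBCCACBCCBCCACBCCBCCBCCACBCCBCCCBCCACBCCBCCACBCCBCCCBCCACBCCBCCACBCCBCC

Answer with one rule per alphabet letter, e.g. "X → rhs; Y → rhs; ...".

A->C, B->AC, C->BCC

  step 2 ⇒ step 3: CBCCACBCCBCCACBCCBCCBCC ⇒ BCC·AC·BCC·BCC·C·BCC·AC·BCC·BCC·AC·BCC·BCC·C·BCC·AC·BCC·BCC·AC·BCC·BCC·AC·BCC·BCC
    A ↦ C
    B ↦ AC
    C ↦ BCC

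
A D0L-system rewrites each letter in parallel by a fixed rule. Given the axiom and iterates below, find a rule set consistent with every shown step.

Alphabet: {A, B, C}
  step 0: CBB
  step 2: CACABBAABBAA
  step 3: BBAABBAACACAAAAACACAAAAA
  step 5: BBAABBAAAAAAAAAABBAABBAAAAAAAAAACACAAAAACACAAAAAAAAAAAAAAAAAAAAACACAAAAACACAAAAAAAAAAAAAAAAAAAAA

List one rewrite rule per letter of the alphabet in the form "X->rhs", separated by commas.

  step 2 ⇒ step 3: CACABBAABBAA ⇒ BB·AA·BB·AA·CA·CA·AA·AA·CA·CA·AA·AA
    A ↦ AA
    B ↦ CA
    C ↦ BB

A->AA, B->CA, C->BB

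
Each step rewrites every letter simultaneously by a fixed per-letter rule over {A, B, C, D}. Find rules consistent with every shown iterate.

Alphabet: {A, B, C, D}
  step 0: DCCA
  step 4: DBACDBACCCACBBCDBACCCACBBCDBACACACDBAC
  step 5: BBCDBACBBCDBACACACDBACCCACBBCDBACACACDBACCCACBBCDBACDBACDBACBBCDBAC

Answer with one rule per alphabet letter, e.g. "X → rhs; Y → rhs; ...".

A->DB, B->C, C->AC, D->BB

  step 4 ⇒ step 5: DBACDBACCCACBBCDBACCCACBBCDBACACACDBAC ⇒ BB·C·DB·AC·BB·C·DB·AC·AC·AC·DB·AC·C·C·AC·BB·C·DB·AC·AC·AC·DB·AC·C·C·AC·BB·C·DB·AC·DB·AC·DB·AC·BB·C·DB·AC
    A ↦ DB
    B ↦ C
    C ↦ AC
    D ↦ BB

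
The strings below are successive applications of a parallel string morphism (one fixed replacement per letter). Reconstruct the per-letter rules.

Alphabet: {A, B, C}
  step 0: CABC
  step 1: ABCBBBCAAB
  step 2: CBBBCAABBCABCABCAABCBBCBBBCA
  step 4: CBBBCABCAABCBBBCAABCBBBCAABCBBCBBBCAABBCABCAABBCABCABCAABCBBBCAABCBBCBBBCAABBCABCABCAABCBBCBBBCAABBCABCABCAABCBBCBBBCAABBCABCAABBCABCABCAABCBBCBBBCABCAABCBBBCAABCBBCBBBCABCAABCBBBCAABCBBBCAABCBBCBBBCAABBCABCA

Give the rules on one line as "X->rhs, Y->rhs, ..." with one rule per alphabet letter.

A->CBB, B->BCA, C->AB

  step 1 ⇒ step 2: ABCBBBCAAB ⇒ CBB·BCA·AB·BCA·BCA·BCA·AB·CBB·CBB·BCA
    A ↦ CBB
    B ↦ BCA
    C ↦ AB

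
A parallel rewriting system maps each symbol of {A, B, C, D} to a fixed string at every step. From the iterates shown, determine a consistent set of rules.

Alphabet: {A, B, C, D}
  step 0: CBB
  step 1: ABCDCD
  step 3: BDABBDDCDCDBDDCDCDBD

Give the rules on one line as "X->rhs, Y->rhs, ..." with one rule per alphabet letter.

  step 0 ⇒ step 1: CBB ⇒ AB·CD·CD
    B ↦ CD
    C ↦ AB
    A ↦ D  (constrained at step 1)
    D ↦ BD  (constrained at step 1)

A->D, B->CD, C->AB, D->BD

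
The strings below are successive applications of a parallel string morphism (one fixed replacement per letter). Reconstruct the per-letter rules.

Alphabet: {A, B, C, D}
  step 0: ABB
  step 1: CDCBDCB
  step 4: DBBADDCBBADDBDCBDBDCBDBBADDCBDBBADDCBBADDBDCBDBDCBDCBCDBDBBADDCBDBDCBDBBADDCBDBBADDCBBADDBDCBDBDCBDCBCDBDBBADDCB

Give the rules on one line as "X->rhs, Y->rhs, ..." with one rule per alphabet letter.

A->C, B->DCB, C->BAD, D->DB

  step 0 ⇒ step 1: ABB ⇒ C·DCB·DCB
    A ↦ C
    B ↦ DCB
    C ↦ BAD  (constrained at step 1)
    D ↦ DB  (constrained at step 1)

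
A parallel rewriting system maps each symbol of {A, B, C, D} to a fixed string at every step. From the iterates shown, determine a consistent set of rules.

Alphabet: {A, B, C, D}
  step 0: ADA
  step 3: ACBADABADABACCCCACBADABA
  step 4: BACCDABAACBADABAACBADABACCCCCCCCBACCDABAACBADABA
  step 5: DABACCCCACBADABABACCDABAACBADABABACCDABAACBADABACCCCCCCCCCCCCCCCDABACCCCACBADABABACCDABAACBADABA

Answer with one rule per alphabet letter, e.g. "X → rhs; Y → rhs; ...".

A->BA, B->DA, C->CC, D->AC

  step 4 ⇒ step 5: BACCDABAACBADABAACBADABACCCCCCCCBACCDABAACBADABA ⇒ DA·BA·CC·CC·AC·BA·DA·BA·BA·CC·DA·BA·AC·BA·DA·BA·BA·CC·DA·BA·AC·BA·DA·BA·CC·CC·CC·CC·CC·CC·CC·CC·DA·BA·CC·CC·AC·BA·DA·BA·BA·CC·DA·BA·AC·BA·DA·BA
    A ↦ BA
    B ↦ DA
    C ↦ CC
    D ↦ AC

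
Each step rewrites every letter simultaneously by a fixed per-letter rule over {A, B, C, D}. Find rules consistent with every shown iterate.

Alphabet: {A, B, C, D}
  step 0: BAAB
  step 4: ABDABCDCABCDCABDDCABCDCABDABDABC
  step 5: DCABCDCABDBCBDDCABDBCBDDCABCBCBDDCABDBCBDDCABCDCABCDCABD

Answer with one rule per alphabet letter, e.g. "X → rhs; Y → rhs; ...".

A->DC, B->A, C->BD, D->BC

  step 4 ⇒ step 5: ABDABCDCABCDCABDDCABCDCABDABDABC ⇒ DC·A·BC·DC·A·BD·BC·BD·DC·A·BD·BC·BD·DC·A·BC·BC·BD·DC·A·BD·BC·BD·DC·A·BC·DC·A·BC·DC·A·BD
    A ↦ DC
    B ↦ A
    C ↦ BD
    D ↦ BC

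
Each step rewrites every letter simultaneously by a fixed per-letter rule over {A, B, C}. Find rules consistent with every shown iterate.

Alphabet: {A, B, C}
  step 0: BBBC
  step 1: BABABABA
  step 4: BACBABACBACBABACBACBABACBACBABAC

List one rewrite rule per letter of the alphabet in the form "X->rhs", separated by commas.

A->C, B->BA, C->BA

  step 0 ⇒ step 1: BBBC ⇒ BA·BA·BA·BA
    B ↦ BA
    C ↦ BA
    A ↦ C  (constrained at step 1)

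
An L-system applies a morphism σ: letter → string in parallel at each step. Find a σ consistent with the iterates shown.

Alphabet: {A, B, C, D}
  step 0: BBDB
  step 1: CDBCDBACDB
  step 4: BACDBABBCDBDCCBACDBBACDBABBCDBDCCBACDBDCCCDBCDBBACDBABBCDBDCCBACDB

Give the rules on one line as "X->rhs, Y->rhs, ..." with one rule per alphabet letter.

  step 0 ⇒ step 1: BBDB ⇒ CDB·CDB·A·CDB
    B ↦ CDB
    D ↦ A
    A ↦ DCC  (constrained at step 1)
    C ↦ B  (constrained at step 1)

A->DCC, B->CDB, C->B, D->A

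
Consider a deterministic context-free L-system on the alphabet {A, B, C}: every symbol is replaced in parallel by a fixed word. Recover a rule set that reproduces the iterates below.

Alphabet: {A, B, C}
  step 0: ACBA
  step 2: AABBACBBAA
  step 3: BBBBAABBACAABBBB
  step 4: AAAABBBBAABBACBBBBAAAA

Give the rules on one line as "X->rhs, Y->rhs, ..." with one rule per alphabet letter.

A->BB, B->A, C->AC

  step 3 ⇒ step 4: BBBBAABBACAABBBB ⇒ A·A·A·A·BB·BB·A·A·BB·AC·BB·BB·A·A·A·A
    A ↦ BB
    B ↦ A
    C ↦ AC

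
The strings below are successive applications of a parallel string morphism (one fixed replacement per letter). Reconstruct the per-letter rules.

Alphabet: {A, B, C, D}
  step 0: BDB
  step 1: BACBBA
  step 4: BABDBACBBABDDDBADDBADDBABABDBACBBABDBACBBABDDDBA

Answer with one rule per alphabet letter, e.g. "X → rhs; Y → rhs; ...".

  step 0 ⇒ step 1: BDB ⇒ BA·CB·BA
    B ↦ BA
    D ↦ CB
    A ↦ BD  (constrained at step 1)
    C ↦ DD  (constrained at step 1)

A->BD, B->BA, C->DD, D->CB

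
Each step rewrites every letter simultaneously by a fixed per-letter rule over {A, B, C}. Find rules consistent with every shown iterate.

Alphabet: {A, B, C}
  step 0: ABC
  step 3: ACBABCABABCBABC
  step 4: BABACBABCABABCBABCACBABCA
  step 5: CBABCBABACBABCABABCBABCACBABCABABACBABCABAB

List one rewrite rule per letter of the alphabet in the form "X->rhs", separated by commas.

A->BAB, B->C, C->A

  step 4 ⇒ step 5: BABACBABCABABCBABCACBABCA ⇒ C·BAB·C·BAB·A·C·BAB·C·A·BAB·C·BAB·C·A·C·BAB·C·A·BAB·A·C·BAB·C·A·BAB
    A ↦ BAB
    B ↦ C
    C ↦ A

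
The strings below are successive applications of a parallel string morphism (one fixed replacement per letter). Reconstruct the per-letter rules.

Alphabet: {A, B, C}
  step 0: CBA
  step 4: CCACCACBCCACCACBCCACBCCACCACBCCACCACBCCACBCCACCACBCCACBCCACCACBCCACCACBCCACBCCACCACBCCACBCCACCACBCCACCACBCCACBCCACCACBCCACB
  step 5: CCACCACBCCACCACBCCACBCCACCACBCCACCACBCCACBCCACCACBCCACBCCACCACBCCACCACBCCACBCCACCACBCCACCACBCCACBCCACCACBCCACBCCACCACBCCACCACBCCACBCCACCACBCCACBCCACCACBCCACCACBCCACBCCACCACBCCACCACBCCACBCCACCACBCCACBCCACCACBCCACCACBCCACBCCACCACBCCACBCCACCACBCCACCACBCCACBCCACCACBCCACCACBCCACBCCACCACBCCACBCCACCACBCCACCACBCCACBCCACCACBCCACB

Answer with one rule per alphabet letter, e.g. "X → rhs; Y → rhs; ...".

A->CB, B->CB, C->CCA

  step 4 ⇒ step 5: CCACCACBCCACCACBCCACBCCACCACBCCACCACBCCACBCCACCACBCCACBCCACCACBCCACCACBCCACBCCACCACBCCACBCCACCACBCCACCACBCCACBCCACCACBCCACB ⇒ CCA·CCA·CB·CCA·CCA·CB·CCA·CB·CCA·CCA·CB·CCA·CCA·CB·CCA·CB·CCA·CCA·CB·CCA·CB·CCA·CCA·CB·CCA·CCA·CB·CCA·CB·CCA·CCA·CB·CCA·CCA·CB·CCA·CB·CCA·CCA·CB·CCA·CB·CCA·CCA·CB·CCA·CCA·CB·CCA·CB·CCA·CCA·CB·CCA·CB·CCA·CCA·CB·CCA·CCA·CB·CCA·CB·CCA·CCA·CB·CCA·CCA·CB·CCA·CB·CCA·CCA·CB·CCA·CB·CCA·CCA·CB·CCA·CCA·CB·CCA·CB·CCA·CCA·CB·CCA·CB·CCA·CCA·CB·CCA·CCA·CB·CCA·CB·CCA·CCA·CB·CCA·CCA·CB·CCA·CB·CCA·CCA·CB·CCA·CB·CCA·CCA·CB·CCA·CCA·CB·CCA·CB·CCA·CCA·CB·CCA·CB
    A ↦ CB
    B ↦ CB
    C ↦ CCA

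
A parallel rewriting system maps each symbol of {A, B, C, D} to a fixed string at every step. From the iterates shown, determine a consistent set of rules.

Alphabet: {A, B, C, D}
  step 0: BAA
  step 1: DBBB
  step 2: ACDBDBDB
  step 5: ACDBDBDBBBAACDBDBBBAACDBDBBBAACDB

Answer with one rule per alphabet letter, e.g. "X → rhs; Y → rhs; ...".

  step 1 ⇒ step 2: DBBB ⇒ AC·DB·DB·DB
    B ↦ DB
    D ↦ AC
  step 0 ⇒ step 1: BAA ⇒ DB·B·B
    A ↦ B
    C ↦ A  (constrained at step 2)

A->B, B->DB, C->A, D->AC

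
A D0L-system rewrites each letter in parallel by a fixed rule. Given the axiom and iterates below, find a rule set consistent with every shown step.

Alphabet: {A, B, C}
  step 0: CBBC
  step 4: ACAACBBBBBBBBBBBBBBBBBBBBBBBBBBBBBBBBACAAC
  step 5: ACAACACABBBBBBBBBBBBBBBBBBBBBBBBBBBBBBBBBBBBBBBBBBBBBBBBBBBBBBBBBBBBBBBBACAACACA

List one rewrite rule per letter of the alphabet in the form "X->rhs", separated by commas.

A->AC, B->BB, C->A

  step 4 ⇒ step 5: ACAACBBBBBBBBBBBBBBBBBBBBBBBBBBBBBBBBACAAC ⇒ AC·A·AC·AC·A·BB·BB·BB·BB·BB·BB·BB·BB·BB·BB·BB·BB·BB·BB·BB·BB·BB·BB·BB·BB·BB·BB·BB·BB·BB·BB·BB·BB·BB·BB·BB·BB·AC·A·AC·AC·A
    A ↦ AC
    B ↦ BB
    C ↦ A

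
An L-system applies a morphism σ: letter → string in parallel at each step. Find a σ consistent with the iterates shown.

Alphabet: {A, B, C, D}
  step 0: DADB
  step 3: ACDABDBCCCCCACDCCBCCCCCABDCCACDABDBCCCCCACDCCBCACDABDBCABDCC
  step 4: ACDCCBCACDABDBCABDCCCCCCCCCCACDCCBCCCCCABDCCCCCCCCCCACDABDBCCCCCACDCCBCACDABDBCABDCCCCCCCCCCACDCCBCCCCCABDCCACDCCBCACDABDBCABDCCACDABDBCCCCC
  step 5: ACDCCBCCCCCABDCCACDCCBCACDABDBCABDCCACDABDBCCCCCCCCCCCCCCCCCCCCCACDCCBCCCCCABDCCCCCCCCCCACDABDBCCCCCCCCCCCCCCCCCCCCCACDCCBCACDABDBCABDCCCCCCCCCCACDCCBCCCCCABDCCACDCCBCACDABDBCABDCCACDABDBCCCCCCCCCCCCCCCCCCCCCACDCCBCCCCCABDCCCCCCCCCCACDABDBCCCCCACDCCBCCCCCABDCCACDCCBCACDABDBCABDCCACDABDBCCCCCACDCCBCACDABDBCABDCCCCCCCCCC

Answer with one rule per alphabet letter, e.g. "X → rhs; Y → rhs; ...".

A->ACD, B->ABD, C->CC, D->BC

  step 4 ⇒ step 5: ACDCCBCACDABDBCABDCCCCCCCCCCACDCCBCCCCCABDCCCCCCCCCCACDABDBCCCCCACDCCBCACDABDBCABDCCCCCCCCCCACDCCBCCCCCABDCCACDCCBCACDABDBCABDCCACDABDBCCCCC ⇒ ACD·CC·BC·CC·CC·ABD·CC·ACD·CC·BC·ACD·ABD·BC·ABD·CC·ACD·ABD·BC·CC·CC·CC·CC·CC·CC·CC·CC·CC·CC·ACD·CC·BC·CC·CC·ABD·CC·CC·CC·CC·CC·ACD·ABD·BC·CC·CC·CC·CC·CC·CC·CC·CC·CC·CC·ACD·CC·BC·ACD·ABD·BC·ABD·CC·CC·CC·CC·CC·ACD·CC·BC·CC·CC·ABD·CC·ACD·CC·BC·ACD·ABD·BC·ABD·CC·ACD·ABD·BC·CC·CC·CC·CC·CC·CC·CC·CC·CC·CC·ACD·CC·BC·CC·CC·ABD·CC·CC·CC·CC·CC·ACD·ABD·BC·CC·CC·ACD·CC·BC·CC·CC·ABD·CC·ACD·CC·BC·ACD·ABD·BC·ABD·CC·ACD·ABD·BC·CC·CC·ACD·CC·BC·ACD·ABD·BC·ABD·CC·CC·CC·CC·CC
    A ↦ ACD
    B ↦ ABD
    C ↦ CC
    D ↦ BC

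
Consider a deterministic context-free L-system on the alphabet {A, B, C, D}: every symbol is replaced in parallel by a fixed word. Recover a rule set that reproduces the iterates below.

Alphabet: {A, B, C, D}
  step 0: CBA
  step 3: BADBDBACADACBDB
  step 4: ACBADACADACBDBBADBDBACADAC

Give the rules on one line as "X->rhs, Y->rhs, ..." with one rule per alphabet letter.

  step 3 ⇒ step 4: BADBDBACADACBDB ⇒ AC·B·AD·AC·AD·AC·B·DB·B·AD·B·DB·AC·AD·AC
    A ↦ B
    B ↦ AC
    C ↦ DB
    D ↦ AD

A->B, B->AC, C->DB, D->AD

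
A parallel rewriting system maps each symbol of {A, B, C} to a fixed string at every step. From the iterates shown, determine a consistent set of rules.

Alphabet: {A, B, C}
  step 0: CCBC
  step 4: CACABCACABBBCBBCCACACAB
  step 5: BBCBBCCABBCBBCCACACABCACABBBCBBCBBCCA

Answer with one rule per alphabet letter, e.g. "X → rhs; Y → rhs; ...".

A->BC, B->CA, C->B

  step 4 ⇒ step 5: CACABCACABBBCBBCCACACAB ⇒ B·BC·B·BC·CA·B·BC·B·BC·CA·CA·CA·B·CA·CA·B·B·BC·B·BC·B·BC·CA
    A ↦ BC
    B ↦ CA
    C ↦ B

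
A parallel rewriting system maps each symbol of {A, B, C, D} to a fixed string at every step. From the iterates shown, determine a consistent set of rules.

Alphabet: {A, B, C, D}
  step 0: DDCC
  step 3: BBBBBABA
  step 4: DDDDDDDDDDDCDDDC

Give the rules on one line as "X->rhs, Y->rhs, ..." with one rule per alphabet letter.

  step 3 ⇒ step 4: BBBBBABA ⇒ DD·DD·DD·DD·DD·DC·DD·DC
    A ↦ DC
    B ↦ DD
    C ↦ A  (constrained at step 0)
    D ↦ B  (constrained at step 0)

A->DC, B->DD, C->A, D->B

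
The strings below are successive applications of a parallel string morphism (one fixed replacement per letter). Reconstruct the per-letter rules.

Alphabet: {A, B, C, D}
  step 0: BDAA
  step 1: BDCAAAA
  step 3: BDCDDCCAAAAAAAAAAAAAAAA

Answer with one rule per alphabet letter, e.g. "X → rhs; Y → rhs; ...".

A->AA, B->BD, C->DD, D->C

  step 0 ⇒ step 1: BDAA ⇒ BD·C·AA·AA
    A ↦ AA
    B ↦ BD
    D ↦ C
    C ↦ DD  (constrained at step 1)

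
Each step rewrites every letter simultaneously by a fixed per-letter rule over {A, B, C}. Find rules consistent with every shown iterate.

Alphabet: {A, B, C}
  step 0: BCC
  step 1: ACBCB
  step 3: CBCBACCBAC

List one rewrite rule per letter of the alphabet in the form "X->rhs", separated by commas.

  step 0 ⇒ step 1: BCC ⇒ A·CB·CB
    B ↦ A
    C ↦ CB
    A ↦ C  (constrained at step 1)

A->C, B->A, C->CB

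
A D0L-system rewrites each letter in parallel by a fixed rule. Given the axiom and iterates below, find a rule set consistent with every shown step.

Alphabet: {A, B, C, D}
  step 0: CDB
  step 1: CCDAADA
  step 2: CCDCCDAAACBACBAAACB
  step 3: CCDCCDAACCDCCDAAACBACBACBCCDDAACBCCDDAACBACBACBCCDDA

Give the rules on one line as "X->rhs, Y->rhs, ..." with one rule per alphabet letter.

  step 2 ⇒ step 3: CCDCCDAAACBACBAAACB ⇒ CCD·CCD·AA·CCD·CCD·AA·ACB·ACB·ACB·CCD·DA·ACB·CCD·DA·ACB·ACB·ACB·CCD·DA
    A ↦ ACB
    B ↦ DA
    C ↦ CCD
    D ↦ AA

A->ACB, B->DA, C->CCD, D->AA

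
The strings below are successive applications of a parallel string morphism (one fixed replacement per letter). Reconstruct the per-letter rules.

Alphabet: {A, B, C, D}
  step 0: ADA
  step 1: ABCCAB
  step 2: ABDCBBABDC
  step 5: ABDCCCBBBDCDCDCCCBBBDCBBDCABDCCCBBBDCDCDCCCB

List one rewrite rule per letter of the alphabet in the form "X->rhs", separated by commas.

  step 1 ⇒ step 2: ABCCAB ⇒ AB·DC·B·B·AB·DC
    A ↦ AB
    B ↦ DC
    C ↦ B
  step 0 ⇒ step 1: ADA ⇒ AB·CC·AB
    D ↦ CC

A->AB, B->DC, C->B, D->CC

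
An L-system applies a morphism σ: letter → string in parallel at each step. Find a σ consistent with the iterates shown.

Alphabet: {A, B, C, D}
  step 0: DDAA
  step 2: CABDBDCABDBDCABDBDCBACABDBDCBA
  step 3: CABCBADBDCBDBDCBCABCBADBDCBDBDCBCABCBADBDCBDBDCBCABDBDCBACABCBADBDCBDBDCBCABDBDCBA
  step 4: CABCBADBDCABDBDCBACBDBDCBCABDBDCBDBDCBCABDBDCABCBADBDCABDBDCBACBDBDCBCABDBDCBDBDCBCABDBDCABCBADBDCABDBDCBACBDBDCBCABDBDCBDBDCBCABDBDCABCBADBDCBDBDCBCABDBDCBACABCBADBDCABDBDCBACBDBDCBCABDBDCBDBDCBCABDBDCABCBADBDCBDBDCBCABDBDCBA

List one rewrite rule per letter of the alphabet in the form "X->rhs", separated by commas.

A->CBA, B->DBD, C->CAB, D->CB

  step 3 ⇒ step 4: CABCBADBDCBDBDCBCABCBADBDCBDBDCBCABCBADBDCBDBDCBCABDBDCBACABCBADBDCBDBDCBCABDBDCBA ⇒ CAB·CBA·DBD·CAB·DBD·CBA·CB·DBD·CB·CAB·DBD·CB·DBD·CB·CAB·DBD·CAB·CBA·DBD·CAB·DBD·CBA·CB·DBD·CB·CAB·DBD·CB·DBD·CB·CAB·DBD·CAB·CBA·DBD·CAB·DBD·CBA·CB·DBD·CB·CAB·DBD·CB·DBD·CB·CAB·DBD·CAB·CBA·DBD·CB·DBD·CB·CAB·DBD·CBA·CAB·CBA·DBD·CAB·DBD·CBA·CB·DBD·CB·CAB·DBD·CB·DBD·CB·CAB·DBD·CAB·CBA·DBD·CB·DBD·CB·CAB·DBD·CBA
    A ↦ CBA
    B ↦ DBD
    C ↦ CAB
    D ↦ CB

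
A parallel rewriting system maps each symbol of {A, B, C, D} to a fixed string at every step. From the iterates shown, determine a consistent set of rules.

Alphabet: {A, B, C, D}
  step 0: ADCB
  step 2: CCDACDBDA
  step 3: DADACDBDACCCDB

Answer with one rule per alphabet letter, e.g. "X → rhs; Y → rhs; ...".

  step 2 ⇒ step 3: CCDACDBDA ⇒ DA·DA·C·DB·DA·C·C·C·DB
    A ↦ DB
    B ↦ C
    C ↦ DA
    D ↦ C

A->DB, B->C, C->DA, D->C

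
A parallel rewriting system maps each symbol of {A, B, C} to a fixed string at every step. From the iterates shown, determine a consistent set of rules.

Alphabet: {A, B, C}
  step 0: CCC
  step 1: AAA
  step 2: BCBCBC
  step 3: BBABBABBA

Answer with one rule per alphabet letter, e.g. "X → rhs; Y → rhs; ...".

  step 2 ⇒ step 3: BCBCBC ⇒ BB·A·BB·A·BB·A
    B ↦ BB
    C ↦ A
  step 1 ⇒ step 2: AAA ⇒ BC·BC·BC
    A ↦ BC

A->BC, B->BB, C->A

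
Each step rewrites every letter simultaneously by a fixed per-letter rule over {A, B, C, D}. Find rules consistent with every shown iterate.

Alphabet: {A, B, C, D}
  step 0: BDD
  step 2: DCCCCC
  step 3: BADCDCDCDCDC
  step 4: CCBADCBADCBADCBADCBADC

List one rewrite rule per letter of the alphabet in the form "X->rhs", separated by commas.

  step 3 ⇒ step 4: BADCDCDCDCDC ⇒ C·C·BA·DC·BA·DC·BA·DC·BA·DC·BA·DC
    A ↦ C
    B ↦ C
    C ↦ DC
    D ↦ BA

A->C, B->C, C->DC, D->BA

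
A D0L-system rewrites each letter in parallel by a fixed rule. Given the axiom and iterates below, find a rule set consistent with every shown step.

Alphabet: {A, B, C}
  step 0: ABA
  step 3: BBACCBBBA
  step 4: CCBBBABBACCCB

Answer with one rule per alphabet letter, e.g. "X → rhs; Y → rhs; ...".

  step 3 ⇒ step 4: BBACCBBBA ⇒ C·C·B·BBA·BBA·C·C·C·B
    A ↦ B
    B ↦ C
    C ↦ BBA

A->B, B->C, C->BBA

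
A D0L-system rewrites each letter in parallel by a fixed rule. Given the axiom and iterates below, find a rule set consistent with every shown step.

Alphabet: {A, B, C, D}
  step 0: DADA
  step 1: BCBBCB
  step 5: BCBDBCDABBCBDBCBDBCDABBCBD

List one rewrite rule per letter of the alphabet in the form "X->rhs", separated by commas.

A->B, B->D, C->AB, D->BC

  step 0 ⇒ step 1: DADA ⇒ BC·B·BC·B
    A ↦ B
    D ↦ BC
    B ↦ D  (constrained at step 1)
    C ↦ AB  (constrained at step 1)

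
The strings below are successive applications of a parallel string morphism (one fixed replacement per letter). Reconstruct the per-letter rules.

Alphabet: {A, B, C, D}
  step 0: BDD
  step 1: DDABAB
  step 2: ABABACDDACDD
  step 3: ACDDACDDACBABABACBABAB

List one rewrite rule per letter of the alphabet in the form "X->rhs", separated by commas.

A->AC, B->DD, C->B, D->AB

  step 2 ⇒ step 3: ABABACDDACDD ⇒ AC·DD·AC·DD·AC·B·AB·AB·AC·B·AB·AB
    A ↦ AC
    B ↦ DD
    C ↦ B
    D ↦ AB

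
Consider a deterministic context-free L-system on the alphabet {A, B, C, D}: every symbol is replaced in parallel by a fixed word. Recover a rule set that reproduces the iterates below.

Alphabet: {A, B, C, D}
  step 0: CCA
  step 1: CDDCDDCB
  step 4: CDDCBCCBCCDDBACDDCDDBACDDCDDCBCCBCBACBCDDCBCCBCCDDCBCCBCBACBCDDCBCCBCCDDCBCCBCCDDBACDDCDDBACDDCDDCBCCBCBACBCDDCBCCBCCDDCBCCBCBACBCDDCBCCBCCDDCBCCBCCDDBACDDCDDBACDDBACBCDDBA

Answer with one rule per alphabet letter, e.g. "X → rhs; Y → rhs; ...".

A->CB, B->BA, C->CDD, D->CBC

  step 0 ⇒ step 1: CCA ⇒ CDD·CDD·CB
    A ↦ CB
    C ↦ CDD
    B ↦ BA  (constrained at step 1)
    D ↦ CBC  (constrained at step 1)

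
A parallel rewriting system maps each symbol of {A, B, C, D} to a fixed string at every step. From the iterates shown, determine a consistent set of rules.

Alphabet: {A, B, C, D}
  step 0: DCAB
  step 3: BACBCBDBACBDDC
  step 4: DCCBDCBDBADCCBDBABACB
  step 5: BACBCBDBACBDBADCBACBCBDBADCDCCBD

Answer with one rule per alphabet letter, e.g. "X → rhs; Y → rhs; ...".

A->C, B->D, C->CB, D->BA

  step 4 ⇒ step 5: DCCBDCBDBADCCBDBABACB ⇒ BA·CB·CB·D·BA·CB·D·BA·D·C·BA·CB·CB·D·BA·D·C·D·C·CB·D
    A ↦ C
    B ↦ D
    C ↦ CB
    D ↦ BA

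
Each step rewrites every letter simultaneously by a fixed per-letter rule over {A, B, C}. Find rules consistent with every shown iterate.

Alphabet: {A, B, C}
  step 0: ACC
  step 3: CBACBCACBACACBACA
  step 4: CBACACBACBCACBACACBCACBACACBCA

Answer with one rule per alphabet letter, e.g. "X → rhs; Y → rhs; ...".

A->CA, B->A, C->CB

  step 3 ⇒ step 4: CBACBCACBACACBACA ⇒ CB·A·CA·CB·A·CB·CA·CB·A·CA·CB·CA·CB·A·CA·CB·CA
    A ↦ CA
    B ↦ A
    C ↦ CB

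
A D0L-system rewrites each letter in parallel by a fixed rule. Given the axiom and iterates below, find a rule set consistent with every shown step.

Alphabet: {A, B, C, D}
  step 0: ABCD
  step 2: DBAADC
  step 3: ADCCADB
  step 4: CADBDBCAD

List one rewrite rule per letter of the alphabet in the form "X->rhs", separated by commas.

A->C, B->D, C->DB, D->A

  step 3 ⇒ step 4: ADCCADB ⇒ C·A·DB·DB·C·A·D
    A ↦ C
    B ↦ D
    C ↦ DB
    D ↦ A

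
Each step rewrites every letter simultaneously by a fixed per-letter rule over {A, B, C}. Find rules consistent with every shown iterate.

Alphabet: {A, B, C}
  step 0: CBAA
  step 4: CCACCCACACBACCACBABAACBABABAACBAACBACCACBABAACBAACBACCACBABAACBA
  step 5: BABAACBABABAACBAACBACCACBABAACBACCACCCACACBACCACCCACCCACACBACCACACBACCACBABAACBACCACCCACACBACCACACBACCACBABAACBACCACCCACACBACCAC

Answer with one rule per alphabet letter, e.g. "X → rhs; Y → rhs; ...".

  step 4 ⇒ step 5: CCACCCACACBACCACBABAACBABABAACBAACBACCACBABAACBAACBACCACBABAACBA ⇒ BA·BA·AC·BA·BA·BA·AC·BA·AC·BA·CC·AC·BA·BA·AC·BA·CC·AC·CC·AC·AC·BA·CC·AC·CC·AC·CC·AC·AC·BA·CC·AC·AC·BA·CC·AC·BA·BA·AC·BA·CC·AC·CC·AC·AC·BA·CC·AC·AC·BA·CC·AC·BA·BA·AC·BA·CC·AC·CC·AC·AC·BA·CC·AC
    A ↦ AC
    B ↦ CC
    C ↦ BA

A->AC, B->CC, C->BA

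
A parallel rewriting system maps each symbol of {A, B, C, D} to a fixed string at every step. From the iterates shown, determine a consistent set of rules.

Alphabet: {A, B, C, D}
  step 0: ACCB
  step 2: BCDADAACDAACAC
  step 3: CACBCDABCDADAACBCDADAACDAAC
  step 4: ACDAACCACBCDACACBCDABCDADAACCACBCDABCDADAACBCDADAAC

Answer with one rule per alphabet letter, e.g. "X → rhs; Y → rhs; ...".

A->DA, B->C, C->AC, D->BC

  step 3 ⇒ step 4: CACBCDABCDADAACBCDADAACDAAC ⇒ AC·DA·AC·C·AC·BC·DA·C·AC·BC·DA·BC·DA·DA·AC·C·AC·BC·DA·BC·DA·DA·AC·BC·DA·DA·AC
    A ↦ DA
    B ↦ C
    C ↦ AC
    D ↦ BC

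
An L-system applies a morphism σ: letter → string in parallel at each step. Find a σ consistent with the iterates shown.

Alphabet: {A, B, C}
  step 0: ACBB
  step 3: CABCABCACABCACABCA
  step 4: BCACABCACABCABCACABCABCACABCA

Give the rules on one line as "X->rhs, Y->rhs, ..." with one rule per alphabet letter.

  step 3 ⇒ step 4: CABCABCACABCACABCA ⇒ B·CA·CA·B·CA·CA·B·CA·B·CA·CA·B·CA·B·CA·CA·B·CA
    A ↦ CA
    B ↦ CA
    C ↦ B

A->CA, B->CA, C->B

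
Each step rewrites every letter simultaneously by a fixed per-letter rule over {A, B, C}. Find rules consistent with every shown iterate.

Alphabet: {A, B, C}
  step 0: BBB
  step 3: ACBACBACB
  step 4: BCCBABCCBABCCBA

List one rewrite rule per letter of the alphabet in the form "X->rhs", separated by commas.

  step 3 ⇒ step 4: ACBACBACB ⇒ BC·CB·A·BC·CB·A·BC·CB·A
    A ↦ BC
    B ↦ A
    C ↦ CB

A->BC, B->A, C->CB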